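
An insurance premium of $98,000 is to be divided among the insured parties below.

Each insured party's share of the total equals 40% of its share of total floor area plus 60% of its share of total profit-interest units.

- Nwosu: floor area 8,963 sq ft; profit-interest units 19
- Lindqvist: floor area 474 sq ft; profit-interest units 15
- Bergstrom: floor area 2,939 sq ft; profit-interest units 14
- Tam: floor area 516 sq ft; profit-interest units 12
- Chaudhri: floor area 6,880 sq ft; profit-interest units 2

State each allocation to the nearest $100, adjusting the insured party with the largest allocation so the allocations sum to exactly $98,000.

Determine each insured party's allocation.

Nwosu: $35,800; Lindqvist: $15,200; Bergstrom: $19,100; Tam: $12,400; Chaudhri: $15,500

Floor area total 19,772; profit-interest units total 62.
Combined weights (40% floor area + 60% profit-interest units): Nwosu 0.3652; Lindqvist 0.1548; Bergstrom 0.1949; Tam 0.1266; Chaudhri 0.1585.
Proportional shares: Nwosu 35,789.41; Lindqvist 15,165.56; Bergstrom 19,104.29; Tam 12,403.67; Chaudhri 15,537.07.
After rounding ($100): Nwosu $35,800; Lindqvist $15,200; Bergstrom $19,100; Tam $12,400; Chaudhri $15,500. Sum = $98,000.
Rounded total matches; no reconciliation needed.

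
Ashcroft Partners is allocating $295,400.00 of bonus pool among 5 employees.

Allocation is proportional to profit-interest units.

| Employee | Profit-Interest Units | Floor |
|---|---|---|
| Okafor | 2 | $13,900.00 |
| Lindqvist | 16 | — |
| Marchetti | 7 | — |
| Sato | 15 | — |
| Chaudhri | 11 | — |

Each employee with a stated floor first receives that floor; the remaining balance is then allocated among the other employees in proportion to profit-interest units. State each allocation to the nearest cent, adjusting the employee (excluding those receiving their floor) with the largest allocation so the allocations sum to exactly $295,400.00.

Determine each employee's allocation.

Guaranteed amounts: Okafor $13,900.00. Balance $281,500.00.
Balance split over remaining profit-interest units 49: Lindqvist 91,918.3673 → $91,918.37; Marchetti 40,214.2857 → $40,214.29; Sato 86,173.4694 → $86,173.47; Chaudhri 63,193.8776 → $63,193.88.
Rounding difference −$0.01 applied to Lindqvist → $91,918.36.

Okafor: $13,900.00 | Lindqvist: $91,918.36 | Marchetti: $40,214.29 | Sato: $86,173.47 | Chaudhri: $63,193.88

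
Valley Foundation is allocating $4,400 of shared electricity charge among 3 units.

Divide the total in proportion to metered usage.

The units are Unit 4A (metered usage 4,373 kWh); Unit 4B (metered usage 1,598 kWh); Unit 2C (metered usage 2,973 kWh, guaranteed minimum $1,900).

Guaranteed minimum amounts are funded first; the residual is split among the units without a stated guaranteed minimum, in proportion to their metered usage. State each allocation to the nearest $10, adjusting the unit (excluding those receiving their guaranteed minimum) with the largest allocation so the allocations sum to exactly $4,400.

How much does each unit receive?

Unit 4A: $1,830 · Unit 4B: $670 · Unit 2C: $1,900

Guaranteed amounts: Unit 2C $1,900. Remaining pool $2,500.
Remaining pool split over remaining metered usage 5,971: Unit 4A 1,830.93 → $1,830; Unit 4B 669.07 → $670.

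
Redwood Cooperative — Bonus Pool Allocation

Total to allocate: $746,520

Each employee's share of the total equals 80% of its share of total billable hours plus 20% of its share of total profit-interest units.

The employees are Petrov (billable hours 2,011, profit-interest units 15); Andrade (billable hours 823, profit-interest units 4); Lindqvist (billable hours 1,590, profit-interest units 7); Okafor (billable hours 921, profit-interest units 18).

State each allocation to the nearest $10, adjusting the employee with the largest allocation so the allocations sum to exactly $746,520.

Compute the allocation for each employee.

Billable hours total 5,345; profit-interest units total 44.
Combined weights (80% billable hours + 20% profit-interest units): Petrov 0.3692; Andrade 0.1414; Lindqvist 0.2698; Okafor 0.2197.
Proportional shares: Petrov 275,595.33; Andrade 105,529.83; Lindqvist 201,409.31; Okafor 163,985.54.
At nearest $10: Petrov $275,600; Andrade $105,530; Lindqvist $201,410; Okafor $163,990. Sum = $746,530.
Difference $746,520 − $746,530 = −$10 applied to largest allocation (Petrov): Petrov becomes $275,590.

Petrov: $275,590; Andrade: $105,530; Lindqvist: $201,410; Okafor: $163,990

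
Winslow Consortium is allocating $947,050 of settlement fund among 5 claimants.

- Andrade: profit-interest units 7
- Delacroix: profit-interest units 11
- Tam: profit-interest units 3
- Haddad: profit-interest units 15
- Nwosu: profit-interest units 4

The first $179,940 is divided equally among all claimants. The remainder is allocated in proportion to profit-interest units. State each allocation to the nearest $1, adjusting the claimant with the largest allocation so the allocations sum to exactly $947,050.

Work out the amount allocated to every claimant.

Equal tier: $179,940 ÷ 5 = $35,988 apiece.
Remainder $767,110 by profit-interest units (total 40): Andrade 134,244.25 → $134,244; Delacroix 210,955.25 → $210,955; Tam 57,533.25 → $57,533; Haddad 287,666.25 → $287,666; Nwosu 76,711.00 → $76,711.
Rounding difference +$1 on remainder applied to Haddad.
Totals: Andrade $35,988 + $134,244 = $170,232; Delacroix $35,988 + $210,955 = $246,943; Tam $35,988 + $57,533 = $93,521; Haddad $35,988 + $287,667 = $323,655; Nwosu $35,988 + $76,711 = $112,699.

Andrade: $170,232 | Delacroix: $246,943 | Tam: $93,521 | Haddad: $323,655 | Nwosu: $112,699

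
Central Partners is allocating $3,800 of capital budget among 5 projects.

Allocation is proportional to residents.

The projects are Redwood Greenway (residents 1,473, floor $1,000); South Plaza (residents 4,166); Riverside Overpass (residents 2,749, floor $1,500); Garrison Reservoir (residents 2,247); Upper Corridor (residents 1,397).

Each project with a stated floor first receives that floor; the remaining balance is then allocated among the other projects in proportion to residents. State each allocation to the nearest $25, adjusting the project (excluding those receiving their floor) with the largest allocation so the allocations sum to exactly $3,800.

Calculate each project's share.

Redwood Greenway: $1,000 · South Plaza: $700 · Riverside Overpass: $1,500 · Garrison Reservoir: $375 · Upper Corridor: $225

Minimums first: Redwood Greenway $1,000; Riverside Overpass $1,500. Remaining pool $1,300.
Remaining pool split over remaining residents 7,810: South Plaza 693.44 → $700; Garrison Reservoir 374.02 → $375; Upper Corridor 232.54 → $225.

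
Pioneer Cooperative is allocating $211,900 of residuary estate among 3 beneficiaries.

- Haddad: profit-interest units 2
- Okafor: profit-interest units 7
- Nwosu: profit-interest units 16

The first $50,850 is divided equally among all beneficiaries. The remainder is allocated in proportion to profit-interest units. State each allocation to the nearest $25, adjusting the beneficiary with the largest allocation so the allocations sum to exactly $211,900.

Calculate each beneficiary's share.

Haddad: $29,825; Okafor: $62,050; Nwosu: $120,025

$50,850 shared equally gives $16,950 per beneficiary.
Remainder $161,050 by profit-interest units (total 25): Haddad 12,884.00 → $12,875; Okafor 45,094.00 → $45,100; Nwosu 103,072.00 → $103,075.
Totals: Haddad $16,950 + $12,875 = $29,825; Okafor $16,950 + $45,100 = $62,050; Nwosu $16,950 + $103,075 = $120,025.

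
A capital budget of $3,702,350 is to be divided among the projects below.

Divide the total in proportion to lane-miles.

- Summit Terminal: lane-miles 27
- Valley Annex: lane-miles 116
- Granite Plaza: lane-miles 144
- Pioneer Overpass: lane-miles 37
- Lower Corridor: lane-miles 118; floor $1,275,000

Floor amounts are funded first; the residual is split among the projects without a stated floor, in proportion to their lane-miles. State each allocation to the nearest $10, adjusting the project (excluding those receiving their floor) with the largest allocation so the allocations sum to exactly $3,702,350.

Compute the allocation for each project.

Fund the minimums — Lower Corridor $1,275,000. Residual $2,427,350.
Residual split over remaining lane-miles 324: Summit Terminal 202,279.17 → $202,280; Valley Annex 869,051.23 → $869,050; Granite Plaza 1,078,822.22 → $1,078,820; Pioneer Overpass 277,197.38 → $277,200.

Summit Terminal: $202,280 · Valley Annex: $869,050 · Granite Plaza: $1,078,820 · Pioneer Overpass: $277,200 · Lower Corridor: $1,275,000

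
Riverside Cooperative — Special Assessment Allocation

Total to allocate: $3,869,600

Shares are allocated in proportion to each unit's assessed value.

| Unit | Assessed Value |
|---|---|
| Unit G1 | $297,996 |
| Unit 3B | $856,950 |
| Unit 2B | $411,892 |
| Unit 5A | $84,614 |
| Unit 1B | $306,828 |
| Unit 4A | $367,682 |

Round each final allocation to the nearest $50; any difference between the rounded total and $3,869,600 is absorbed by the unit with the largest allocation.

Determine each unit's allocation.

Unit G1: $495,750 · Unit 3B: $1,425,700 · Unit 2B: $685,250 · Unit 5A: $140,750 · Unit 1B: $510,450 · Unit 4A: $611,700

Total assessed value = 2,325,962.
Unrounded shares: Unit G1 297,996/2,325,962 × $3,869,600 = 495,762.75; Unit 3B 856,950/2,325,962 × $3,869,600 = 1,425,669.77; Unit 2B 411,892/2,325,962 × $3,869,600 = 685,246.48; Unit 5A 84,614/2,325,962 × $3,869,600 = 140,768.57; Unit 1B 306,828/2,325,962 × $3,869,600 = 510,456.16; Unit 4A 367,682/2,325,962 × $3,869,600 = 611,696.26.
At nearest $50: Unit G1 $495,750; Unit 3B $1,425,650; Unit 2B $685,250; Unit 5A $140,750; Unit 1B $510,450; Unit 4A $611,700. Sum = $3,869,550.
Difference $3,869,600 − $3,869,550 = +$50 applied to largest allocation (Unit 3B): Unit 3B becomes $1,425,700.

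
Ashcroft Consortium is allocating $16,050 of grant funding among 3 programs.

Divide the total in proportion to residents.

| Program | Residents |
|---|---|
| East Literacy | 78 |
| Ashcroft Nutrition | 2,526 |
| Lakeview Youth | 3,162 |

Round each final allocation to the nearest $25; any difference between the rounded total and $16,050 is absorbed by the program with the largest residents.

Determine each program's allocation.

East Literacy: $225 · Ashcroft Nutrition: $7,025 · Lakeview Youth: $8,800

Total residents = 78 + 2,526 + 3,162 = 5,766.
Raw shares: East Literacy 217.12; Ashcroft Nutrition 7,031.27; Lakeview Youth 8,801.61.
At nearest $25: East Literacy $225; Ashcroft Nutrition $7,025; Lakeview Youth $8,800. Sum = $16,050.
Sum already equals the total — no adjustment.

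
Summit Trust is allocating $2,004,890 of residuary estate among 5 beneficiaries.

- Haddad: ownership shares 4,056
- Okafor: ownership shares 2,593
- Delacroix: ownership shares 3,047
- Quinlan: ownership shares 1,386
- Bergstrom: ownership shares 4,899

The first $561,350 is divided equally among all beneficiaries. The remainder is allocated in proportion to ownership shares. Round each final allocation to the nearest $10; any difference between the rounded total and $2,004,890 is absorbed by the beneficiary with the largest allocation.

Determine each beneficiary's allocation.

First tranche $561,350 split equally: $112,270 each.
Remainder $1,443,540 by ownership shares (total 15,981): Haddad 366,372.46 → $366,370; Okafor 234,221.84 → $234,220; Delacroix 275,230.99 → $275,230; Quinlan 125,195.32 → $125,200; Bergstrom 442,519.40 → $442,520.
Totals: Haddad $112,270 + $366,370 = $478,640; Okafor $112,270 + $234,220 = $346,490; Delacroix $112,270 + $275,230 = $387,500; Quinlan $112,270 + $125,200 = $237,470; Bergstrom $112,270 + $442,520 = $554,790.

Haddad: $478,640; Okafor: $346,490; Delacroix: $387,500; Quinlan: $237,470; Bergstrom: $554,790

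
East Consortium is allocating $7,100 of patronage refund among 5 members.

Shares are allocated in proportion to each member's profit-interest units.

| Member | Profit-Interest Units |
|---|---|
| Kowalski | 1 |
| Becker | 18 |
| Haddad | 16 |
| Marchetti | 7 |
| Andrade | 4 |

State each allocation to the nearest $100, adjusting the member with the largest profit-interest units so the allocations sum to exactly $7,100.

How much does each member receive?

Kowalski: $200 · Becker: $2,700 · Haddad: $2,500 · Marchetti: $1,100 · Andrade: $600

Combined profit-interest units = 46.
Proportional shares: Kowalski 1/46 × $7,100 = 154.35; Becker 18/46 × $7,100 = 2,778.26; Haddad 16/46 × $7,100 = 2,469.57; Marchetti 7/46 × $7,100 = 1,080.43; Andrade 4/46 × $7,100 = 617.39.
At nearest $100: Kowalski $200; Becker $2,800; Haddad $2,500; Marchetti $1,100; Andrade $600. Sum = $7,200.
Difference $7,100 − $7,200 = −$100 applied to largest profit-interest units (Becker): Becker becomes $2,700.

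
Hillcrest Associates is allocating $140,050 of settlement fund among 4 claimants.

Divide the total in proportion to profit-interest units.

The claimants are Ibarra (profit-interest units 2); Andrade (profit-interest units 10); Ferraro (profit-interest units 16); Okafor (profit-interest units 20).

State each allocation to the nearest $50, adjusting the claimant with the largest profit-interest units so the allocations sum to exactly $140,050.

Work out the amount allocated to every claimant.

Combined profit-interest units = 48.
Pro-rata amounts: Ibarra 2/48 × $140,050 = 5,835.42; Andrade 10/48 × $140,050 = 29,177.08; Ferraro 16/48 × $140,050 = 46,683.33; Okafor 20/48 × $140,050 = 58,354.17.
At nearest $50: Ibarra $5,850; Andrade $29,200; Ferraro $46,700; Okafor $58,350. Sum = $140,100.
Difference $140,050 − $140,100 = −$50 applied to largest profit-interest units (Okafor): Okafor becomes $58,300.

Ibarra: $5,850 · Andrade: $29,200 · Ferraro: $46,700 · Okafor: $58,300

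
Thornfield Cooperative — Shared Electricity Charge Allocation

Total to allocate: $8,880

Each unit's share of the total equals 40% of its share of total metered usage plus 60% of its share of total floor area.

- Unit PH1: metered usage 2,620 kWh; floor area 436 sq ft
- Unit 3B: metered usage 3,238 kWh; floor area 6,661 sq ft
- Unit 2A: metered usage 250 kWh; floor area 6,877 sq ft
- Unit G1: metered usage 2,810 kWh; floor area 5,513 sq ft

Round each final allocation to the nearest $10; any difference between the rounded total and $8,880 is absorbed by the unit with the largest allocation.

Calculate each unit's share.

Unit PH1: $1,160 · Unit 3B: $3,110 · Unit 2A: $1,980 · Unit G1: $2,630

Totals — metered usage 8,918, floor area 19,487.
Combined weights (40% metered usage + 60% floor area): Unit PH1 0.1309; Unit 3B 0.3503; Unit 2A 0.2230; Unit G1 0.2958.
Raw shares: Unit PH1 1,162.74; Unit 3B 3,110.89; Unit 2A 1,979.84; Unit G1 2,626.54.
After rounding ($10): Unit PH1 $1,160; Unit 3B $3,110; Unit 2A $1,980; Unit G1 $2,630. Sum = $8,880.
Rounded total matches; no reconciliation needed.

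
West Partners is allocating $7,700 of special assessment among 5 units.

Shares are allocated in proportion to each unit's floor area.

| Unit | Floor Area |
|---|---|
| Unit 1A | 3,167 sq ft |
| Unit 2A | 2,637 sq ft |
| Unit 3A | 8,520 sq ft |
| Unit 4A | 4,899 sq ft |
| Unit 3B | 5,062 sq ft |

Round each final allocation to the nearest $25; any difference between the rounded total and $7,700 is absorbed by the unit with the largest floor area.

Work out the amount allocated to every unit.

Floor area total: 24,285.
Unrounded shares: Unit 1A 3,167/24,285 × $7,700 = 1,004.15; Unit 2A 2,637/24,285 × $7,700 = 836.11; Unit 3A 8,520/24,285 × $7,700 = 2,701.42; Unit 4A 4,899/24,285 × $7,700 = 1,553.32; Unit 3B 5,062/24,285 × $7,700 = 1,605.00.
At nearest $25: Unit 1A $1,000; Unit 2A $825; Unit 3A $2,700; Unit 4A $1,550; Unit 3B $1,600. Sum = $7,675.
Difference $7,700 − $7,675 = +$25 applied to largest floor area (Unit 3A): Unit 3A becomes $2,725.

Unit 1A: $1,000; Unit 2A: $825; Unit 3A: $2,725; Unit 4A: $1,550; Unit 3B: $1,600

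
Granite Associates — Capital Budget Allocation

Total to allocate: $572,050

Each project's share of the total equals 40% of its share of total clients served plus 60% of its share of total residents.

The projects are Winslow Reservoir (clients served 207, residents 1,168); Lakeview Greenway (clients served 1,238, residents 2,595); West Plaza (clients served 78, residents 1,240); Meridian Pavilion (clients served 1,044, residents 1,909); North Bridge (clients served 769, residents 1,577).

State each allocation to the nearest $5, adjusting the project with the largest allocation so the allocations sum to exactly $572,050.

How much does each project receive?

Clients served total 3,336; residents total 8,489.
Combined weights (40% clients served + 60% residents): Winslow Reservoir 0.1074; Lakeview Greenway 0.3319; West Plaza 0.0970; Meridian Pavilion 0.2601; North Bridge 0.2037.
Pro-rata amounts: Winslow Reservoir 61,423.32; Lakeview Greenway 189,837.70; West Plaza 55,486.19; Meridian Pavilion 148,794.44; North Bridge 116,508.35.
At nearest $5: Winslow Reservoir $61,425; Lakeview Greenway $189,840; West Plaza $55,485; Meridian Pavilion $148,795; North Bridge $116,510. Sum = $572,055.
Difference $572,050 − $572,055 = −$5 applied to largest allocation (Lakeview Greenway): Lakeview Greenway becomes $189,835.

Winslow Reservoir: $61,425 · Lakeview Greenway: $189,835 · West Plaza: $55,485 · Meridian Pavilion: $148,795 · North Bridge: $116,510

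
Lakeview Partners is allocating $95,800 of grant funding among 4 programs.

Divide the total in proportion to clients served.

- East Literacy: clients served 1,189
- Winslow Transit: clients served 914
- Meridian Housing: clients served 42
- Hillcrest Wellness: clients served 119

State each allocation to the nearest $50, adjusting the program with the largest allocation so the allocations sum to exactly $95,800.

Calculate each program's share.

East Literacy: $50,250 · Winslow Transit: $38,700 · Meridian Housing: $1,800 · Hillcrest Wellness: $5,050

Clients served total: 2,264.
Unrounded shares: East Literacy 1,189/2,264 × $95,800 = 50,311.93; Winslow Transit 914/2,264 × $95,800 = 38,675.44; Meridian Housing 42/2,264 × $95,800 = 1,777.21; Hillcrest Wellness 119/2,264 × $95,800 = 5,035.42.
Rounded to nearest $50: East Literacy $50,300; Winslow Transit $38,700; Meridian Housing $1,800; Hillcrest Wellness $5,050. Sum = $95,850.
Difference $95,800 − $95,850 = −$50 applied to largest allocation (East Literacy): East Literacy becomes $50,250.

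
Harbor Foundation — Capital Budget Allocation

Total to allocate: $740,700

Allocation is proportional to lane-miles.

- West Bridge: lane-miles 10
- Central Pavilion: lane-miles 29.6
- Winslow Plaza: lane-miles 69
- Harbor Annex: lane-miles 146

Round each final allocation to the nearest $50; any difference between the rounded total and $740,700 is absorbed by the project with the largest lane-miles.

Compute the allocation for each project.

West Bridge: $29,100; Central Pavilion: $86,100; Winslow Plaza: $200,750; Harbor Annex: $424,750

Lane-miles total: 10 + 29.6 + 69 + 146 = 254.6.
Proportional shares: West Bridge 29,092.69; Central Pavilion 86,114.38; Winslow Plaza 200,739.59; Harbor Annex 424,753.34.
At nearest $50: West Bridge $29,100; Central Pavilion $86,100; Winslow Plaza $200,750; Harbor Annex $424,750. Sum = $740,700.
Rounded total matches; no reconciliation needed.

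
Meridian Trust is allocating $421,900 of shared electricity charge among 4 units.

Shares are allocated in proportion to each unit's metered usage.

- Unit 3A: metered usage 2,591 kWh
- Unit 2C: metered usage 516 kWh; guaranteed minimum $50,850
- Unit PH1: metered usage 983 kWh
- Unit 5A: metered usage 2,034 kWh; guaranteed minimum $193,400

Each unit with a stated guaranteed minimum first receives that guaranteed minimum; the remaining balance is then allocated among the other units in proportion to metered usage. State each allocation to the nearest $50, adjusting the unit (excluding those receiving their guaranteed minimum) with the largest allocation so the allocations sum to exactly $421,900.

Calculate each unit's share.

Fund the minimums — Unit 2C $50,850; Unit 5A $193,400. Residual $177,650.
Residual split over remaining metered usage 3,574: Unit 3A 128,788.79 → $128,800; Unit PH1 48,861.21 → $48,850.

Unit 3A: $128,800 | Unit 2C: $50,850 | Unit PH1: $48,850 | Unit 5A: $193,400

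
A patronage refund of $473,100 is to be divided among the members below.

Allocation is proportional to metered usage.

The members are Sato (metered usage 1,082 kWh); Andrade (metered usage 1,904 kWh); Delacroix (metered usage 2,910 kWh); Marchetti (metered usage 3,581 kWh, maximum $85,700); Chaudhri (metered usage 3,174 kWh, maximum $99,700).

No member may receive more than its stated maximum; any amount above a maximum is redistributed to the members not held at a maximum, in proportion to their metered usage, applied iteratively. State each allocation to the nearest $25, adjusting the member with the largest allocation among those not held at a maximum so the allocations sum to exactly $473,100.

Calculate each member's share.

Sum of metered usage: 12,651.
Unconstrained shares: Sato 40,462.75; Andrade 71,202.47; Delacroix 108,823.10; Marchetti 133,915.98; Chaudhri 118,695.71.
Capped: Marchetti ($85,700), Chaudhri ($99,700); balance $287,700 reallocated over remaining metered usage 5,896.
Remaining shares: Sato 52,797.05 → $52,800; Andrade 92,907.19 → $92,900; Delacroix 141,995.76 → $142,000.

Sato: $52,800 · Andrade: $92,900 · Delacroix: $142,000 · Marchetti: $85,700 · Chaudhri: $99,700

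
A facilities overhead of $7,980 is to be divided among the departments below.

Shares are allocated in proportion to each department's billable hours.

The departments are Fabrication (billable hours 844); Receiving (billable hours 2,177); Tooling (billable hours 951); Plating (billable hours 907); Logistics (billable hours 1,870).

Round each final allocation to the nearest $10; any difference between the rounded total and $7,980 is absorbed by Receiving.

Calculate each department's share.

Fabrication: $1,000; Receiving: $2,580; Tooling: $1,120; Plating: $1,070; Logistics: $2,210

Billable hours total: 6,749.
Raw shares: Fabrication 844/6,749 × $7,980 = 997.94; Receiving 2,177/6,749 × $7,980 = 2,574.08; Tooling 951/6,749 × $7,980 = 1,124.46; Plating 907/6,749 × $7,980 = 1,072.43; Logistics 1,870/6,749 × $7,980 = 2,211.08.
Rounded to nearest $10: Fabrication $1,000; Receiving $2,570; Tooling $1,120; Plating $1,070; Logistics $2,210. Sum = $7,970.
Difference $7,980 − $7,970 = +$10 applied to Receiving: Receiving becomes $2,580.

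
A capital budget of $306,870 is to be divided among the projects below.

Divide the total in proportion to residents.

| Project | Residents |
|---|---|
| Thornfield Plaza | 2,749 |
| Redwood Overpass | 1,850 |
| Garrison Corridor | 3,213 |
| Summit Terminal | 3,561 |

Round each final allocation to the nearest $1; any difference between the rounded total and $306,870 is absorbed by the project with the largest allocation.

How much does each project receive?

Thornfield Plaza: $74,174 · Redwood Overpass: $49,917 · Garrison Corridor: $86,694 · Summit Terminal: $96,085

Combined residents = 11,373.
Proportional shares: Thornfield Plaza 2,749/11,373 × $306,870 = 74,174.42; Redwood Overpass 1,850/11,373 × $306,870 = 49,917.30; Garrison Corridor 3,213/11,373 × $306,870 = 86,694.22; Summit Terminal 3,561/11,373 × $306,870 = 96,084.06.
Rounded to nearest $1: Thornfield Plaza $74,174; Redwood Overpass $49,917; Garrison Corridor $86,694; Summit Terminal $96,084. Sum = $306,869.
Difference $306,870 − $306,869 = +$1 applied to largest allocation (Summit Terminal): Summit Terminal becomes $96,085.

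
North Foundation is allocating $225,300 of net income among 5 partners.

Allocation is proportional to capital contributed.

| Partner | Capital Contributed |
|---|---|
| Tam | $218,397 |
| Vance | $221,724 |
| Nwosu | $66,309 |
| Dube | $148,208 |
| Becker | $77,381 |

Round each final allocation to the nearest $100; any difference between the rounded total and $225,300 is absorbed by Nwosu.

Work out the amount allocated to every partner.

Tam: $67,200; Vance: $68,200; Nwosu: $20,500; Dube: $45,600; Becker: $23,800

Total capital contributed = 732,019.
Raw shares: Tam 218,397/732,019 × $225,300 = 67,217.99; Vance 221,724/732,019 × $225,300 = 68,241.97; Nwosu 66,309/732,019 × $225,300 = 20,408.51; Dube 148,208/732,019 × $225,300 = 45,615.29; Becker 77,381/732,019 × $225,300 = 23,816.24.
Rounded to nearest $100: Tam $67,200; Vance $68,200; Nwosu $20,400; Dube $45,600; Becker $23,800. Sum = $225,200.
Difference $225,300 − $225,200 = +$100 applied to Nwosu: Nwosu becomes $20,500.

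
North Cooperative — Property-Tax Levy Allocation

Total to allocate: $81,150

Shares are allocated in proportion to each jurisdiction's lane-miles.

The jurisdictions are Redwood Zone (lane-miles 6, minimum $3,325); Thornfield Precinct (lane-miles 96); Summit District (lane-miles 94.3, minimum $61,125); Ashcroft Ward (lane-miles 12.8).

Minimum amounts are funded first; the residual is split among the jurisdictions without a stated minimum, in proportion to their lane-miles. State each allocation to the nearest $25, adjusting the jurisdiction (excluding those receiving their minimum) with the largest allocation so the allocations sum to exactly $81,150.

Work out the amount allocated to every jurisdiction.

Guaranteed amounts: Redwood Zone $3,325; Summit District $61,125. Balance $16,700.
Balance split over remaining lane-miles 108.8: Thornfield Precinct 14,735.29 → $14,725; Ashcroft Ward 1,964.71 → $1,975.

Redwood Zone: $3,325 · Thornfield Precinct: $14,725 · Summit District: $61,125 · Ashcroft Ward: $1,975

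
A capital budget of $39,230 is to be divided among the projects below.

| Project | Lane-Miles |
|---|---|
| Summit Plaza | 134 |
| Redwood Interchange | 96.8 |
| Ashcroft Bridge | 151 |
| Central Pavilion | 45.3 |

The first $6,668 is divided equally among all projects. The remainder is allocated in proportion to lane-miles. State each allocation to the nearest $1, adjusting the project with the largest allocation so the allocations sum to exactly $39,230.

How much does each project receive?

Summit Plaza: $11,883; Redwood Interchange: $9,047; Ashcroft Bridge: $13,179; Central Pavilion: $5,121

$6,668 shared equally gives $1,667 per project.
Remainder $32,562 by lane-miles (total 427.1): Summit Plaza 10,216.13 → $10,216; Redwood Interchange 7,380.01 → $7,380; Ashcroft Bridge 11,512.20 → $11,512; Central Pavilion 3,453.66 → $3,454.
Totals: Summit Plaza $1,667 + $10,216 = $11,883; Redwood Interchange $1,667 + $7,380 = $9,047; Ashcroft Bridge $1,667 + $11,512 = $13,179; Central Pavilion $1,667 + $3,454 = $5,121.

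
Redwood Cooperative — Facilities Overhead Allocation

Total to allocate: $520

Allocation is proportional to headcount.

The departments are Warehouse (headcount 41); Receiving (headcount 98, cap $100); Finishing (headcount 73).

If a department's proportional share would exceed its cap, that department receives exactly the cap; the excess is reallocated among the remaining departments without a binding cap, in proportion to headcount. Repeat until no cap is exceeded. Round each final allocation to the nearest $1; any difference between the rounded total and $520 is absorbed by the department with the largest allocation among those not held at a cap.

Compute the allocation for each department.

Warehouse: $151 | Receiving: $100 | Finishing: $269

Combined headcount = 212.
Pro-rata shares before constraints: Warehouse 100.57; Receiving 240.38; Finishing 179.06.
Held at cap: Receiving ($100); residual $420 reallocated over remaining headcount 114.
Shares after redistribution: Warehouse 151.05 → $151; Finishing 268.95 → $269.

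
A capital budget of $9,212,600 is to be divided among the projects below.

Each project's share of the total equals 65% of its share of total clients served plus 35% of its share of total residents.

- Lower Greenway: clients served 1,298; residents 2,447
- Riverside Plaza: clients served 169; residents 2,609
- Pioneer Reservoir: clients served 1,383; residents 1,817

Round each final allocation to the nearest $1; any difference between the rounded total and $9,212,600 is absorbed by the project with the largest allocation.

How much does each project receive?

Clients served total 2,850; residents total 6,873.
Blended shares (65% clients served + 35% residents): Lower Greenway 0.4206; Riverside Plaza 0.1714; Pioneer Reservoir 0.4079.
Raw shares: Lower Greenway 3,875,242.27; Riverside Plaza 1,579,079.51; Pioneer Reservoir 3,758,278.22.
At nearest $1: Lower Greenway $3,875,242; Riverside Plaza $1,579,080; Pioneer Reservoir $3,758,278. Sum = $9,212,600.
Sum already equals the total — no adjustment.

Lower Greenway: $3,875,242 | Riverside Plaza: $1,579,080 | Pioneer Reservoir: $3,758,278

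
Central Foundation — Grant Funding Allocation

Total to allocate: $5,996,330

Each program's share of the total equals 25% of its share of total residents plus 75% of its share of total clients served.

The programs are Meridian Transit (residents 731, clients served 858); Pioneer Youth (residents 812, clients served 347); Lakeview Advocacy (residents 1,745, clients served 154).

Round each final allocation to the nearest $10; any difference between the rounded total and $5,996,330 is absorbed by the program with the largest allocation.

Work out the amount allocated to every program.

Totals — residents 3,288, clients served 1,359.
Blended shares (25% residents + 75% clients served): Meridian Transit 0.5291; Pioneer Youth 0.2532; Lakeview Advocacy 0.2177.
Pro-rata amounts: Meridian Transit 3,172,603.24; Pioneer Youth 1,518,515.19; Lakeview Advocacy 1,305,211.57.
Rounded to nearest $10: Meridian Transit $3,172,600; Pioneer Youth $1,518,520; Lakeview Advocacy $1,305,210. Sum = $5,996,330.
Sum already equals the total — no adjustment.

Meridian Transit: $3,172,600 | Pioneer Youth: $1,518,520 | Lakeview Advocacy: $1,305,210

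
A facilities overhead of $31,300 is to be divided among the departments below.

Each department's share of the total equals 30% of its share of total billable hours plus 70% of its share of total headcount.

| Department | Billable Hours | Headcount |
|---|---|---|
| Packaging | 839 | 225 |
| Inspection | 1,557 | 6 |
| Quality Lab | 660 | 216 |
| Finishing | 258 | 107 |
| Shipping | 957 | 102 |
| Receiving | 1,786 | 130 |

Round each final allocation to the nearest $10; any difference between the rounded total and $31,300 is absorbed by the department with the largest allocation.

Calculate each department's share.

Totals — billable hours 6,057, headcount 786.
Blended shares (30% billable hours + 70% headcount): Packaging 0.2419; Inspection 0.0825; Quality Lab 0.2251; Finishing 0.1081; Shipping 0.1382; Receiving 0.2042.
Unrounded shares: Packaging 7,572.63; Inspection 2,581.03; Quality Lab 7,044.25; Finishing 3,382.63; Shipping 4,326.89; Receiving 6,392.58.
After rounding ($10): Packaging $7,570; Inspection $2,580; Quality Lab $7,040; Finishing $3,380; Shipping $4,330; Receiving $6,390. Sum = $31,290.
Difference $31,300 − $31,290 = +$10 applied to largest allocation (Packaging): Packaging becomes $7,580.

Packaging: $7,580 · Inspection: $2,580 · Quality Lab: $7,040 · Finishing: $3,380 · Shipping: $4,330 · Receiving: $6,390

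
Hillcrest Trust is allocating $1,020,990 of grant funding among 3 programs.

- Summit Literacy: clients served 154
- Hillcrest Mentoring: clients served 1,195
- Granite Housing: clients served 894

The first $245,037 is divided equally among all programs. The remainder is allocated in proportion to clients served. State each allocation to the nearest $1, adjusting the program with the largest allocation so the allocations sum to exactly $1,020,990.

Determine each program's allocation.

Summit Literacy: $134,954 | Hillcrest Mentoring: $495,083 | Granite Housing: $390,953

Equal tier: $245,037 ÷ 3 = $81,679 apiece.
Remainder $775,953 by clients served (total 2,243): Summit Literacy 53,275.42 → $53,275; Hillcrest Mentoring 413,403.40 → $413,403; Granite Housing 309,274.18 → $309,274.
Rounding difference +$1 on remainder applied to Hillcrest Mentoring.
Totals: Summit Literacy $81,679 + $53,275 = $134,954; Hillcrest Mentoring $81,679 + $413,404 = $495,083; Granite Housing $81,679 + $309,274 = $390,953.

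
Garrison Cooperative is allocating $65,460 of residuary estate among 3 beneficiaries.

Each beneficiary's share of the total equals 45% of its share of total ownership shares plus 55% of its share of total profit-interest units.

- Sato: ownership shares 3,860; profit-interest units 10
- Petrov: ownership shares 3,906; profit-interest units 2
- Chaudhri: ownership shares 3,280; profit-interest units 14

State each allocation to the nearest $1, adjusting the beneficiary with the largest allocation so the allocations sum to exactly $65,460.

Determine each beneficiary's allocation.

Ownership shares total 11,046; profit-interest units total 26.
Composite weights (45% ownership shares + 55% profit-interest units): Sato 0.3688; Petrov 0.2014; Chaudhri 0.4298.
Unrounded shares: Sato 24,140.99; Petrov 13,185.82; Chaudhri 28,133.19.
At nearest $1: Sato $24,141; Petrov $13,186; Chaudhri $28,133. Sum = $65,460.
Sum already equals the total — no adjustment.

Sato: $24,141; Petrov: $13,186; Chaudhri: $28,133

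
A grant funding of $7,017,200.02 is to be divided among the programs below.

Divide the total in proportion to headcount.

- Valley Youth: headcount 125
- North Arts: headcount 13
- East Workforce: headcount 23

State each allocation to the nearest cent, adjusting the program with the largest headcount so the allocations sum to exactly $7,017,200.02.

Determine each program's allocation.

Combined headcount = 125 + 13 + 23 = 161.
Pro-rata amounts: Valley Youth 5,448,136.6615; North Arts 566,606.2128; East Workforce 1,002,457.1457.
After rounding (cent): Valley Youth $5,448,136.66; North Arts $566,606.21; East Workforce $1,002,457.15. Sum = $7,017,200.02.
Sum already equals the total — no adjustment.

Valley Youth: $5,448,136.66; North Arts: $566,606.21; East Workforce: $1,002,457.15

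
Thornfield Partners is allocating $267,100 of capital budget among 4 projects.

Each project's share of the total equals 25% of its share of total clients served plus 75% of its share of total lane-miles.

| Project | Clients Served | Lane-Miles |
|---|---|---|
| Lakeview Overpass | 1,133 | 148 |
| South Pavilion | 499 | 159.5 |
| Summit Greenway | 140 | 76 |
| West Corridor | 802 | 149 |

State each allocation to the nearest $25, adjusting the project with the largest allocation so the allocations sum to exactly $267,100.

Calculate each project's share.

Clients served total 2,574; lane-miles total 532.5.
Combined weights (25% clients served + 75% lane-miles): Lakeview Overpass 0.3185; South Pavilion 0.2731; Summit Greenway 0.1206; West Corridor 0.2878.
Unrounded shares: Lakeview Overpass 85,069.60; South Pavilion 72,948.57; Summit Greenway 32,222.88; West Corridor 76,858.96.
After rounding ($25): Lakeview Overpass $85,075; South Pavilion $72,950; Summit Greenway $32,225; West Corridor $76,850. Sum = $267,100.
No rounding difference to absorb.

Lakeview Overpass: $85,075 · South Pavilion: $72,950 · Summit Greenway: $32,225 · West Corridor: $76,850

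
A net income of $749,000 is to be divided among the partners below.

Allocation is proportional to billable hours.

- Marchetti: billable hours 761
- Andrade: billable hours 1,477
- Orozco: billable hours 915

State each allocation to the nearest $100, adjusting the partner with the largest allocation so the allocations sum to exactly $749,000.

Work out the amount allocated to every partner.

Marchetti: $180,800 · Andrade: $350,800 · Orozco: $217,400

Sum of billable hours: 3,153.
Unrounded shares: Marchetti 761/3,153 × $749,000 = 180,776.72; Andrade 1,477/3,153 × $749,000 = 350,863.62; Orozco 915/3,153 × $749,000 = 217,359.66.
After rounding ($100): Marchetti $180,800; Andrade $350,900; Orozco $217,400. Sum = $749,100.
Difference $749,000 − $749,100 = −$100 applied to largest allocation (Andrade): Andrade becomes $350,800.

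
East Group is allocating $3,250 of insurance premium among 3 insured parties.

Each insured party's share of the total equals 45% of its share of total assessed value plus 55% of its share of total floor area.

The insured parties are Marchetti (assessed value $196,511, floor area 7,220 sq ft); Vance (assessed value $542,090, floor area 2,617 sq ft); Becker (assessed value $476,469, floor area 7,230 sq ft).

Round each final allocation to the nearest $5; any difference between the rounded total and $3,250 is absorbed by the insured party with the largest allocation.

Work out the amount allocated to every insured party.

Marchetti: $995 | Vance: $925 | Becker: $1,330

Totals — assessed value 1,215,070, floor area 17,067.
Blended shares (45% assessed value + 55% floor area): Marchetti 0.3054; Vance 0.2851; Becker 0.4095.
Unrounded shares: Marchetti 992.71; Vance 926.57; Becker 1,330.72.
At nearest $5: Marchetti $995; Vance $925; Becker $1,330. Sum = $3,250.
Rounded total matches; no reconciliation needed.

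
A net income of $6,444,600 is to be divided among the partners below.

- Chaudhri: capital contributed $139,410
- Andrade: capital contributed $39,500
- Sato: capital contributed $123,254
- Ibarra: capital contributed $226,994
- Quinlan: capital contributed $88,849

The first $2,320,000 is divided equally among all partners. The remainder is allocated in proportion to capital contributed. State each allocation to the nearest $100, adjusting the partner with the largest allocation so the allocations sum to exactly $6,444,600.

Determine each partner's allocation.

Chaudhri: $1,394,400; Andrade: $727,600; Sato: $1,286,600; Ibarra: $1,979,000; Quinlan: $1,057,000

First tranche $2,320,000 split equally: $464,000 each.
Remainder $4,124,600 by capital contributed (total 618,007): Chaudhri 930,427.14 → $930,400; Andrade 263,624.36 → $263,600; Sato 822,601.44 → $822,600; Ibarra 1,514,965.77 → $1,515,000; Quinlan 592,981.29 → $593,000.
Totals: Chaudhri $464,000 + $930,400 = $1,394,400; Andrade $464,000 + $263,600 = $727,600; Sato $464,000 + $822,600 = $1,286,600; Ibarra $464,000 + $1,515,000 = $1,979,000; Quinlan $464,000 + $593,000 = $1,057,000.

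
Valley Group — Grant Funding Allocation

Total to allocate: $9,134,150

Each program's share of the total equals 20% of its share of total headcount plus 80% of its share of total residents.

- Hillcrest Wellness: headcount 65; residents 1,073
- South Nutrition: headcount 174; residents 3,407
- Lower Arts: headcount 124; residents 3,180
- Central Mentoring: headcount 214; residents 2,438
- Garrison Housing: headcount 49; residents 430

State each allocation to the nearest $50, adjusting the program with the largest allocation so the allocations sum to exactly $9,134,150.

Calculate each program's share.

Headcount total 626; residents total 10,528.
Composite weights (20% headcount + 80% residents): Hillcrest Wellness 0.1023; South Nutrition 0.3145; Lower Arts 0.2813; Central Mentoring 0.2536; Garrison Housing 0.0483.
Raw shares: Hillcrest Wellness 934,439.32; South Nutrition 2,872,522.40; Lower Arts 2,569,052.31; Central Mentoring 2,316,685.02; Garrison Housing 441,450.95.
After rounding ($50): Hillcrest Wellness $934,450; South Nutrition $2,872,500; Lower Arts $2,569,050; Central Mentoring $2,316,700; Garrison Housing $441,450. Sum = $9,134,150.
Rounded total matches; no reconciliation needed.

Hillcrest Wellness: $934,450 · South Nutrition: $2,872,500 · Lower Arts: $2,569,050 · Central Mentoring: $2,316,700 · Garrison Housing: $441,450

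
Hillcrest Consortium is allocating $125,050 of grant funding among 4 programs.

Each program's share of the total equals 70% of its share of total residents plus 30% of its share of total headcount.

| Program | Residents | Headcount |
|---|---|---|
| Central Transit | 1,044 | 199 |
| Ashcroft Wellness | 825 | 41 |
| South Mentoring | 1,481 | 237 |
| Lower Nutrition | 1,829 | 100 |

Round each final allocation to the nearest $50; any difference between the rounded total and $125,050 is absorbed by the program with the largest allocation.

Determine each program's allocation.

Residents total 5,179; headcount total 577.
Composite weights (70% residents + 30% headcount): Central Transit 0.2446; Ashcroft Wellness 0.1328; South Mentoring 0.3234; Lower Nutrition 0.2992.
Proportional shares: Central Transit 30,584.04; Ashcroft Wellness 16,609.79; South Mentoring 40,440.84; Lower Nutrition 37,415.33.
Rounded to nearest $50: Central Transit $30,600; Ashcroft Wellness $16,600; South Mentoring $40,450; Lower Nutrition $37,400. Sum = $125,050.
No rounding difference to absorb.

Central Transit: $30,600 | Ashcroft Wellness: $16,600 | South Mentoring: $40,450 | Lower Nutrition: $37,400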